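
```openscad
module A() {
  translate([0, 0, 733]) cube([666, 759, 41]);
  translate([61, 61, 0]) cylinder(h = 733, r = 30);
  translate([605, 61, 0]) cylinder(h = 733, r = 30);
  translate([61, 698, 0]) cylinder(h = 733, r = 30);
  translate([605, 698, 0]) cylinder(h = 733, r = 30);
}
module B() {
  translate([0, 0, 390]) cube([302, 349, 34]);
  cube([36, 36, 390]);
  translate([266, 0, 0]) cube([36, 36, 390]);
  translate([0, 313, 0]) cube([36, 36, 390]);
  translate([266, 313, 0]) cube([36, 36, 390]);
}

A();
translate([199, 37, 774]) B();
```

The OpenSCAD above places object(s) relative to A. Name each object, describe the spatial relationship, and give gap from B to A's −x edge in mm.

A is a table. B is a stool. The stool is on top of the table. The gap from the stool to the table's −x edge is 199 mm.

The stool's min-x is at 199; the table's min-x is 0; gap = 199 mm.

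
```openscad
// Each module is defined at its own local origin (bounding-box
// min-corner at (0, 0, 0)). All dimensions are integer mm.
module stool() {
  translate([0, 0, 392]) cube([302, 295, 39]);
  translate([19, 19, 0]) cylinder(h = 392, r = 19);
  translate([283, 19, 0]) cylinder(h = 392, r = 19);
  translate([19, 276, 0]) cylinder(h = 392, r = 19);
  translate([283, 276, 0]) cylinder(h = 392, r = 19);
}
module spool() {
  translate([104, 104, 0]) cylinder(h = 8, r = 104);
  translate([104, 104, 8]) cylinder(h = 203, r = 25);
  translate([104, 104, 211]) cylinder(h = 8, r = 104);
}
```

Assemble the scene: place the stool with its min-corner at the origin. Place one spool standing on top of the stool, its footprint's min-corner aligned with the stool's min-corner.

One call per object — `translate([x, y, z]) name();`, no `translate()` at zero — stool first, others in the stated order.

stool();
translate([0, 0, 431]) spool();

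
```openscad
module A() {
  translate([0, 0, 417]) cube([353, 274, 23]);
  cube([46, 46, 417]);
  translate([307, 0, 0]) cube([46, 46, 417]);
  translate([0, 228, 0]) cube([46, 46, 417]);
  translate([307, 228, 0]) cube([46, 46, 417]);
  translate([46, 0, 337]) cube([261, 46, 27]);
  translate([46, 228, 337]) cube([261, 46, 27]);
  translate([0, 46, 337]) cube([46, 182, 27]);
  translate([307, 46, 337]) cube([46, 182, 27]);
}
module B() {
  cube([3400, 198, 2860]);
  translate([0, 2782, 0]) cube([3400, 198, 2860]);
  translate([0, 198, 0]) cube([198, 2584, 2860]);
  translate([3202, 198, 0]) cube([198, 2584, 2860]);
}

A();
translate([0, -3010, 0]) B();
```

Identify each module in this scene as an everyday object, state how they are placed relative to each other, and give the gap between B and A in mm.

The house frame's nearest face is 30 mm from the stool's −y face.

A is a stool. B is a house frame. The house frame is on the floor beside the stool on its −y side. The gap between the house frame and the stool is 30 mm.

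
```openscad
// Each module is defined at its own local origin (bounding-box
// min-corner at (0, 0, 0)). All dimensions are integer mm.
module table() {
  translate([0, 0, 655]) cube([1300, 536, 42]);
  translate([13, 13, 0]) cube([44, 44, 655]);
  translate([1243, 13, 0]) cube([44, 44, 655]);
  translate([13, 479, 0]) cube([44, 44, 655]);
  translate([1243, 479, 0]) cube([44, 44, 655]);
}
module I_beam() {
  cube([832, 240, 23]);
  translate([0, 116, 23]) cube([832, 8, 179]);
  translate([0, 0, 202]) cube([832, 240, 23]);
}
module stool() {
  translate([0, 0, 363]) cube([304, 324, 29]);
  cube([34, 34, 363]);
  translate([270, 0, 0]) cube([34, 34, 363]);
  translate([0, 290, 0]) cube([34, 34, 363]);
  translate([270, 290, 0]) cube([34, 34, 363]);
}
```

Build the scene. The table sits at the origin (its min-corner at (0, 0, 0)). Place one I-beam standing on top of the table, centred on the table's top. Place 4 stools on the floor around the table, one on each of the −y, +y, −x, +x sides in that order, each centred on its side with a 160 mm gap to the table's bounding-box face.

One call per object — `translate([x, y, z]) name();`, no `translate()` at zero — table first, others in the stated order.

table();
translate([234, 148, 697]) I_beam();
translate([498, -484, 0]) stool();
translate([498, 696, 0]) stool();
translate([-464, 106, 0]) stool();
translate([1460, 106, 0]) stool();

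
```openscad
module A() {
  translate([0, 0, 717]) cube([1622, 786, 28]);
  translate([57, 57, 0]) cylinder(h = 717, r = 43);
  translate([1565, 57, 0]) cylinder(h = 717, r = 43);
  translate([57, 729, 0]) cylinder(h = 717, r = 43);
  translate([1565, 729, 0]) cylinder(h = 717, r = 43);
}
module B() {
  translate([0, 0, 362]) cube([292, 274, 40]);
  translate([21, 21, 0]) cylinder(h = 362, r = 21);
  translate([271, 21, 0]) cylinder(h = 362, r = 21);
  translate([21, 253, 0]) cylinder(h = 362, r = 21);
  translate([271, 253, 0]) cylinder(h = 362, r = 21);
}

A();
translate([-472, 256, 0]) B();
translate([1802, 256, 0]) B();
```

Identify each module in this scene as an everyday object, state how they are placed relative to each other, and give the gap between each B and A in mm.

Each stool's nearest face is 180 mm from the table's bounding box.

A is a table. B is a stool. Two stools sit around the table at the −x, +x sides. The gap between each stool and the table is 180 mm.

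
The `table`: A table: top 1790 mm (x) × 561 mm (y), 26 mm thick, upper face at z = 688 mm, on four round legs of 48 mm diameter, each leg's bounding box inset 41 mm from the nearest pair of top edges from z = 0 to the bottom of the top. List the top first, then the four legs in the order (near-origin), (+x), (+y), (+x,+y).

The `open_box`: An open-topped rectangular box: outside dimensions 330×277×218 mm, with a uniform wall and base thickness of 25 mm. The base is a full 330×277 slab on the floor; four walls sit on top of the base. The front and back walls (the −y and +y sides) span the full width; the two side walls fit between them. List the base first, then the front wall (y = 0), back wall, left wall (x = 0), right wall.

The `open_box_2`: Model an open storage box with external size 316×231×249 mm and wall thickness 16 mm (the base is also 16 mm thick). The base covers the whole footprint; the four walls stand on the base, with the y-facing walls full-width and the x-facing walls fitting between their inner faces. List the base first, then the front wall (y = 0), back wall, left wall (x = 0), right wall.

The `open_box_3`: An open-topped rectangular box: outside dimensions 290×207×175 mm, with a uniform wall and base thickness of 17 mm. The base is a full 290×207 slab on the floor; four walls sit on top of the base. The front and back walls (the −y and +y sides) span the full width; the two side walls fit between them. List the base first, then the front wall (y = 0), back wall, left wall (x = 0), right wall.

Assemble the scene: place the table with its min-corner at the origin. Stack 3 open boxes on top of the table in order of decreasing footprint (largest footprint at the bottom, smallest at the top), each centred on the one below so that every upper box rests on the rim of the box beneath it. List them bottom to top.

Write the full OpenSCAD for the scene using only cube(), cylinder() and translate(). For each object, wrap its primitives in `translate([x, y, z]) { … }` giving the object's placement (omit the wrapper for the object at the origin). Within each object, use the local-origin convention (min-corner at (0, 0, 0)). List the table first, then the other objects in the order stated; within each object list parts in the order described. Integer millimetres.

translate([0, 0, 662]) cube([1790, 561, 26]);
translate([65, 65, 0]) cylinder(h = 662, r = 24);
translate([1725, 65, 0]) cylinder(h = 662, r = 24);
translate([65, 496, 0]) cylinder(h = 662, r = 24);
translate([1725, 496, 0]) cylinder(h = 662, r = 24);
translate([730, 142, 688]) {
  cube([330, 277, 25]);
  translate([0, 0, 25]) cube([330, 25, 193]);
  translate([0, 252, 25]) cube([330, 25, 193]);
  translate([0, 25, 25]) cube([25, 227, 193]);
  translate([305, 25, 25]) cube([25, 227, 193]);
}
translate([737, 165, 906]) {
  cube([316, 231, 16]);
  translate([0, 0, 16]) cube([316, 16, 233]);
  translate([0, 215, 16]) cube([316, 16, 233]);
  translate([0, 16, 16]) cube([16, 199, 233]);
  translate([300, 16, 16]) cube([16, 199, 233]);
}
translate([750, 177, 1155]) {
  cube([290, 207, 17]);
  translate([0, 0, 17]) cube([290, 17, 158]);
  translate([0, 190, 17]) cube([290, 17, 158]);
  translate([0, 17, 17]) cube([17, 173, 158]);
  translate([273, 17, 17]) cube([17, 173, 158]);
}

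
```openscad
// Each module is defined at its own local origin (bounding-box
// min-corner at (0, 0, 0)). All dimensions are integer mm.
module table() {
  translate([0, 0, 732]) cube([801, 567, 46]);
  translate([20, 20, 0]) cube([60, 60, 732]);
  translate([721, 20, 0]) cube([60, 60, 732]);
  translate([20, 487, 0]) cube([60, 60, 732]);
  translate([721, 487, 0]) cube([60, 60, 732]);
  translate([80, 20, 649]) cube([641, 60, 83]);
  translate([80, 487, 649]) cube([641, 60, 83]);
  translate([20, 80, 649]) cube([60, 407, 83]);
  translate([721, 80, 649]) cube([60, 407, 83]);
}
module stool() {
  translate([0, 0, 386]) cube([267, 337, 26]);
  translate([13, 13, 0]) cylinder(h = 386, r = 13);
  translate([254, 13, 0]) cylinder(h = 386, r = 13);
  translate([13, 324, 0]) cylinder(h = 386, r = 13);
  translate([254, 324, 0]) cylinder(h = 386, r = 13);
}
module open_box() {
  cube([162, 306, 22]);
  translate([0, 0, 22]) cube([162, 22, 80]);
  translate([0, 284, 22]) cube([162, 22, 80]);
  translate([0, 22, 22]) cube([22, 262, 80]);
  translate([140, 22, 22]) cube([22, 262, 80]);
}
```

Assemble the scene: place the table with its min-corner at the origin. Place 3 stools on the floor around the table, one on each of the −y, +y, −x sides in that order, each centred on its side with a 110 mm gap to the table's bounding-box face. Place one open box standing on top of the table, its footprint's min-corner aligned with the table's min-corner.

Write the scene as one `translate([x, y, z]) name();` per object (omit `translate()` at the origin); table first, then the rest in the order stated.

table();
translate([267, -447, 0]) stool();
translate([267, 677, 0]) stool();
translate([-377, 115, 0]) stool();
translate([0, 0, 778]) open_box();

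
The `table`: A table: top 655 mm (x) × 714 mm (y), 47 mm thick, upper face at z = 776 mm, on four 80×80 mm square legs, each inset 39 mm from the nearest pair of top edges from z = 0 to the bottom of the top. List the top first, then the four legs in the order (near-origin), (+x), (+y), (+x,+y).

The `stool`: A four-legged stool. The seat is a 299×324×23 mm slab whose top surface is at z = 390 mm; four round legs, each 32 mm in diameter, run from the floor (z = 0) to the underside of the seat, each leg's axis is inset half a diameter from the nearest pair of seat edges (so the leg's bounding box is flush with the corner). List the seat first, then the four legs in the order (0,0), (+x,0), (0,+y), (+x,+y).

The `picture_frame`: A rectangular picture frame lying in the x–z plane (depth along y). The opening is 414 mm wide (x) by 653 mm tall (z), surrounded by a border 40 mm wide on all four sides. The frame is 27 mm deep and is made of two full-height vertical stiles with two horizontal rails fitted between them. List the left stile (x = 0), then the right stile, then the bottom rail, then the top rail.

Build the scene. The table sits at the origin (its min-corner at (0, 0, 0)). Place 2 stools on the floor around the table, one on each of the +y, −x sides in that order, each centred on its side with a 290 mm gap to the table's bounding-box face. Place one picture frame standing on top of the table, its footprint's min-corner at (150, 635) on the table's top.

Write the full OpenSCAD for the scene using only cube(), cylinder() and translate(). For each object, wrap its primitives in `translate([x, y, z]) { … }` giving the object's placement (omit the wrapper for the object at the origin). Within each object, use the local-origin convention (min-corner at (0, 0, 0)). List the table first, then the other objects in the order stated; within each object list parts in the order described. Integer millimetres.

translate([0, 0, 729]) cube([655, 714, 47]);
translate([39, 39, 0]) cube([80, 80, 729]);
translate([536, 39, 0]) cube([80, 80, 729]);
translate([39, 595, 0]) cube([80, 80, 729]);
translate([536, 595, 0]) cube([80, 80, 729]);
translate([178, 1004, 0]) {
  translate([0, 0, 367]) cube([299, 324, 23]);
  translate([16, 16, 0]) cylinder(h = 367, r = 16);
  translate([283, 16, 0]) cylinder(h = 367, r = 16);
  translate([16, 308, 0]) cylinder(h = 367, r = 16);
  translate([283, 308, 0]) cylinder(h = 367, r = 16);
}
translate([-589, 195, 0]) {
  translate([0, 0, 367]) cube([299, 324, 23]);
  translate([16, 16, 0]) cylinder(h = 367, r = 16);
  translate([283, 16, 0]) cylinder(h = 367, r = 16);
  translate([16, 308, 0]) cylinder(h = 367, r = 16);
  translate([283, 308, 0]) cylinder(h = 367, r = 16);
}
translate([150, 635, 776]) {
  cube([40, 27, 733]);
  translate([454, 0, 0]) cube([40, 27, 733]);
  translate([40, 0, 0]) cube([414, 27, 40]);
  translate([40, 0, 693]) cube([414, 27, 40]);
}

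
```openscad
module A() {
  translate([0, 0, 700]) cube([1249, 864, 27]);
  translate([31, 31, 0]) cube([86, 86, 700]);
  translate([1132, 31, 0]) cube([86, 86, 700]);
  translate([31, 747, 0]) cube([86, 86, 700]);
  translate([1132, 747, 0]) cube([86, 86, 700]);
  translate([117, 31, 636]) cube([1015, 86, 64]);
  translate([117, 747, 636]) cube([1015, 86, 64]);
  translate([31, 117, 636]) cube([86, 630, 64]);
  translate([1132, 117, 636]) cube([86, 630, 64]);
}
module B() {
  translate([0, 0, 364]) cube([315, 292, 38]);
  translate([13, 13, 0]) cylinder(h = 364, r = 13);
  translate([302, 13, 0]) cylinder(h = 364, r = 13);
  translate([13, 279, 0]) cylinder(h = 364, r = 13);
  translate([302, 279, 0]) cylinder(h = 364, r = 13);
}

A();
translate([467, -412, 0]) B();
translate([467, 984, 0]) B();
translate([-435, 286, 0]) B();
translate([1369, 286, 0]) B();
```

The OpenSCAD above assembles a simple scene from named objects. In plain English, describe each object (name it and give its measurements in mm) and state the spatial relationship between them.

A is a table: top 1249 mm (x) × 864 mm (y), 27 mm thick, upper face at z = 727 mm, on four 86×86 mm square legs, each inset 31 mm from the nearest pair of top edges, running from z = 0 to the bottom of the top. Four apron rails, 86 mm thick and 64 mm tall, run between adjacent legs with their top edges flush with the underside of the top and their outer faces flush with the legs' outer faces.

B is a simple wooden stool: a rectangular seat 315 mm (x) by 292 mm (y), 38 mm thick, top face at z = 402 mm, on four round legs, each 26 mm in diameter. The legs rest on z = 0, each leg's axis is inset half a diameter from the nearest pair of seat edges (so the leg's bounding box is flush with the corner).

Four stools sit around the table at the −y, +y, −x, +x sides.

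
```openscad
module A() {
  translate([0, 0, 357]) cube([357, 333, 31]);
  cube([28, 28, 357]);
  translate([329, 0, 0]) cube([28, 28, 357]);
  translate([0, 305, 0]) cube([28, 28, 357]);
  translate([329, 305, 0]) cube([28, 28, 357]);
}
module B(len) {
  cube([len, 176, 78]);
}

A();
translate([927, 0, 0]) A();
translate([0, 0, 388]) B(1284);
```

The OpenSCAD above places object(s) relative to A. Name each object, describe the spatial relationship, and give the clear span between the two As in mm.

Second stool starts at x = 927; first ends at x = 357; clear span = 927 − 357 = 570 mm.

A is a stool. B is a beam. A beam spans the tops of two stools. The clear span between the two stools is 570 mm.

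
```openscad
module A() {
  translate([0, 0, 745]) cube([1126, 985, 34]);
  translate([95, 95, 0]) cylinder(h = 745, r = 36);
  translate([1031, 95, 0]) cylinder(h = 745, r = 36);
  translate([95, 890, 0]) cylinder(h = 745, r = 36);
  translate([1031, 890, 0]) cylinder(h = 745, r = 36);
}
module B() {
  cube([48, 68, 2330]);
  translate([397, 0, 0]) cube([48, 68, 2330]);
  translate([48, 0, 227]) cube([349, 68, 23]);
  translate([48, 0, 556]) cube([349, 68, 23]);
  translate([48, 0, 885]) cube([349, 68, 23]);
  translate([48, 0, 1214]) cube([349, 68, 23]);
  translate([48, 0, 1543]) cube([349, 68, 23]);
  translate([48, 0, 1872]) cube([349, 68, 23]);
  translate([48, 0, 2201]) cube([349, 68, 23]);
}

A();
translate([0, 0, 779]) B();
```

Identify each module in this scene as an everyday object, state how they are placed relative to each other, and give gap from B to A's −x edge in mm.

The ladder's min-x is at 0; the table's min-x is 0; gap = 0 mm.

A is a table. B is a ladder. The ladder is on top of the table. The gap from the ladder to the table's −x edge is 0 mm.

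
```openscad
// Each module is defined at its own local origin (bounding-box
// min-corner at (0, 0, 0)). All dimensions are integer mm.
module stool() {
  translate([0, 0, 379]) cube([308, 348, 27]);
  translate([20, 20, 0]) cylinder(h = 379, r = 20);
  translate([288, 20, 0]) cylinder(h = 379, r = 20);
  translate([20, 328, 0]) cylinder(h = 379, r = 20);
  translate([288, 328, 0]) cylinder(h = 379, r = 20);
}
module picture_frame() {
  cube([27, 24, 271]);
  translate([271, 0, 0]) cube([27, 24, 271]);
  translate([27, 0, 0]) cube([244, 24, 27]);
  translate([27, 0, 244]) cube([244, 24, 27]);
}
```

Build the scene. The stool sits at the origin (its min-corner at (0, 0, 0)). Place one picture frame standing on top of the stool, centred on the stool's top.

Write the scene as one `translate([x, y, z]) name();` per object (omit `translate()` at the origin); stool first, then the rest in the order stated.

stool();
translate([5, 162, 406]) picture_frame();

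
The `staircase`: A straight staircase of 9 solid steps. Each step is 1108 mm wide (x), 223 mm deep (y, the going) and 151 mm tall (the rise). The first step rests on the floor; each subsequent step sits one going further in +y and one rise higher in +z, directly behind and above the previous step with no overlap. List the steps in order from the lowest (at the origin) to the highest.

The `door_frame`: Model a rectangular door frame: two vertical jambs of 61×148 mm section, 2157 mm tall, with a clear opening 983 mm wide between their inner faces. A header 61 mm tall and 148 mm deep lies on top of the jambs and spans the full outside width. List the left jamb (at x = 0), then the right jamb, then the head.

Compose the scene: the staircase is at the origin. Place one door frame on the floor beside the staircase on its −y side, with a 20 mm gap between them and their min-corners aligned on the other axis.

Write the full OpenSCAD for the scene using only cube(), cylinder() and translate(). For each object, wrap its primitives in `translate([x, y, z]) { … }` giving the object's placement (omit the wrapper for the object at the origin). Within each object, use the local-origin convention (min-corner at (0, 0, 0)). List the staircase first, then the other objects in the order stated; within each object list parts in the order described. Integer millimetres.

cube([1108, 223, 151]);
translate([0, 223, 151]) cube([1108, 223, 151]);
translate([0, 446, 302]) cube([1108, 223, 151]);
translate([0, 669, 453]) cube([1108, 223, 151]);
translate([0, 892, 604]) cube([1108, 223, 151]);
translate([0, 1115, 755]) cube([1108, 223, 151]);
translate([0, 1338, 906]) cube([1108, 223, 151]);
translate([0, 1561, 1057]) cube([1108, 223, 151]);
translate([0, 1784, 1208]) cube([1108, 223, 151]);
translate([0, -168, 0]) {
  cube([61, 148, 2157]);
  translate([1044, 0, 0]) cube([61, 148, 2157]);
  translate([0, 0, 2157]) cube([1105, 148, 61]);
}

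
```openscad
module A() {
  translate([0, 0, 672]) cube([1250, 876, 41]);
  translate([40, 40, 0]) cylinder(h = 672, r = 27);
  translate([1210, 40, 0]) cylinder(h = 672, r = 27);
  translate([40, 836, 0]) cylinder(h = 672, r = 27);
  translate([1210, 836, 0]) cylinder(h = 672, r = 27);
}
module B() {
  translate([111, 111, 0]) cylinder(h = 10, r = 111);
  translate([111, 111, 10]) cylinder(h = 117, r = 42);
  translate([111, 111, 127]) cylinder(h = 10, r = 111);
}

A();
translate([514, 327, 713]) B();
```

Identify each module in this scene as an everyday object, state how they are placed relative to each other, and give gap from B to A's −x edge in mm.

The spool's min-x is at 514; the table's min-x is 0; gap = 514 mm.

A is a table. B is a spool. The spool is on top of the table, centred. The gap from the spool to the table's −x edge is 514 mm.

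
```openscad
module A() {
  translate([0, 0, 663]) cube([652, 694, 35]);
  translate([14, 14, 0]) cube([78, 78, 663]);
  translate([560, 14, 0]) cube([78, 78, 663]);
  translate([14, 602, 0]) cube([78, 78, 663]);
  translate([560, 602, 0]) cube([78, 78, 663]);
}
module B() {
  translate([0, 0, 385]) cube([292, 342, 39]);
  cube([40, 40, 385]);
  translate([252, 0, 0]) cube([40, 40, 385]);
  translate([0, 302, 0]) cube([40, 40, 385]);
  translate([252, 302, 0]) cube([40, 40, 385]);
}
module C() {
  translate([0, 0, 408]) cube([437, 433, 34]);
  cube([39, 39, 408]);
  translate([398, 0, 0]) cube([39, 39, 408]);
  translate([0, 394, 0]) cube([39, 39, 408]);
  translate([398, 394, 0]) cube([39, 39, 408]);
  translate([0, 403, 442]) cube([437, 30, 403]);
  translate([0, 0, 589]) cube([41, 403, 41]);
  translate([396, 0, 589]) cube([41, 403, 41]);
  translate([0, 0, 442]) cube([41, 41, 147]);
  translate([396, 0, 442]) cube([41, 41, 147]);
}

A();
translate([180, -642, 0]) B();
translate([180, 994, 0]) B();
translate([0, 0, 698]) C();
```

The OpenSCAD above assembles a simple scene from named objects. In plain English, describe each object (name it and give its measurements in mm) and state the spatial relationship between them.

A is a rectangular dining table. The top is 652×694×35 mm with its upper surface at z = 698 mm. It stands on four 78×78 mm square legs, each inset 14 mm from the nearest pair of top edges, running from the floor to the underside of the top.

B is a four-legged stool. The seat is 292×342 mm, 39 mm thick, top at z = 424 mm. It stands on four square legs, each 40×40 mm in cross-section, from z = 0 to the seat underside, each flush with a corner of the seat.

C is a chair: 437×433 mm seat, 34 mm thick, top at z = 442 mm, on four 39 mm square corner legs flush with the seat edges. A 30 mm thick backrest slab spans the full seat width, extending 403 mm above the seat top, its back face flush with the seat's +y edge. Two armrests of 41×41 mm section run along each side from the seat's front edge to the front of the backrest, top faces 188 mm above the seat top and outer faces flush with the seat's x-edges; a 41×41 mm post under the front of each armrest stands on the seat at the front corner.

Two stools sit around the table at the −y, +y sides. The chair is on top of the table.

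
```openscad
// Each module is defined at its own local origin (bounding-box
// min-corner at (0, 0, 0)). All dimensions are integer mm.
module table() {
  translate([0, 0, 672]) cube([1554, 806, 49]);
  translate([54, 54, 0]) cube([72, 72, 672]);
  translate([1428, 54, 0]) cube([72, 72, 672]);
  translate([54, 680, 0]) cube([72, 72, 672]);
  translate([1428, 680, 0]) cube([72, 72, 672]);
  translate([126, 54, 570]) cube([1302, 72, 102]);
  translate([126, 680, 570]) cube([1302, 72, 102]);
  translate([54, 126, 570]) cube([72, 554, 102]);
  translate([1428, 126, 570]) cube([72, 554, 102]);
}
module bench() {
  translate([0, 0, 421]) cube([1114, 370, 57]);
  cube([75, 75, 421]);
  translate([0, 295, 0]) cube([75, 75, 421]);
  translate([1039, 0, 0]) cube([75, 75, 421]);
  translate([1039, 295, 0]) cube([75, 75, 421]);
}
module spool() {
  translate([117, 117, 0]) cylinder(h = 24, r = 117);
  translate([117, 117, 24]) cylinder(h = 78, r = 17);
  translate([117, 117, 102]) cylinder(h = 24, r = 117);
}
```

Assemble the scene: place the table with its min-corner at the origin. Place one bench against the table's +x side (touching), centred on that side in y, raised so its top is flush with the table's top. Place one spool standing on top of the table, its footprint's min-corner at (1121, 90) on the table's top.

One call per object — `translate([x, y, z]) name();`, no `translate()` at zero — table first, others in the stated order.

table();
translate([1554, 218, 243]) bench();
translate([1121, 90, 721]) spool();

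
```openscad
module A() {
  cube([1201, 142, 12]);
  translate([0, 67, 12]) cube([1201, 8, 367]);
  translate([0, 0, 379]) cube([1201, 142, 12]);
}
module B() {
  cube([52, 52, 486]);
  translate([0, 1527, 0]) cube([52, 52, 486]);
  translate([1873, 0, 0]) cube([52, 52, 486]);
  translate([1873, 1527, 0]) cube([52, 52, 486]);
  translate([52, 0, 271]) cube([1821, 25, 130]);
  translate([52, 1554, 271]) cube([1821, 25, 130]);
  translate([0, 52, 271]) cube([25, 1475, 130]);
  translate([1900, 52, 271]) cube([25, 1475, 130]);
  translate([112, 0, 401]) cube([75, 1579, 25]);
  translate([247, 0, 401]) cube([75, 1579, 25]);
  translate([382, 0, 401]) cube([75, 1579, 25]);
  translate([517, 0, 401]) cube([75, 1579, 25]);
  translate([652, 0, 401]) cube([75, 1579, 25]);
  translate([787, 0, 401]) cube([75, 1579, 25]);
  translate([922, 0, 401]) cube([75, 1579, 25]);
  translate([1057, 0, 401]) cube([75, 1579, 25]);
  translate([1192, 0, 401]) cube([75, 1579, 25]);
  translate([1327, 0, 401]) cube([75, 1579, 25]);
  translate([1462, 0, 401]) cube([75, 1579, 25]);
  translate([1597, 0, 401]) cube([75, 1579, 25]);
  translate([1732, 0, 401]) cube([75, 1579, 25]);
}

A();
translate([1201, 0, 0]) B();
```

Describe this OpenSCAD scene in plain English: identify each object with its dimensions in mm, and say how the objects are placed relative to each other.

A is an I-beam lying along x, 1201 mm long. Overall section height 391 mm. Two flanges 142 mm wide (y) and 12 mm thick, one on the floor and one at the top; a web 8 mm thick runs between them, centred on the flange width.

B is a bed frame 1925 mm long (x) by 1579 mm wide (y). Four 52×52 mm corner posts, 486 mm tall, at the corners of the footprint. Four rails of 25 mm thickness and 130 mm height run between adjacent posts with their undersides at z = 271 mm, their outer faces flush with the outside of the frame (the two x-running rails run between the posts' inner faces; the two y-running rails run between the posts' inner faces). 13 slats, each 75 mm wide (x) and 25 mm thick, lie across the top of the two x-running rails, running the full 1579 mm width of the frame in y; the slats are evenly spaced along x between the inner faces of the end posts with equal gaps (rounded down to the nearest mm) at the −x end and between each pair — any rounding remainder accumulates at the +x end.

The bed frame is against the I-beam's +x side, with their −y faces flush.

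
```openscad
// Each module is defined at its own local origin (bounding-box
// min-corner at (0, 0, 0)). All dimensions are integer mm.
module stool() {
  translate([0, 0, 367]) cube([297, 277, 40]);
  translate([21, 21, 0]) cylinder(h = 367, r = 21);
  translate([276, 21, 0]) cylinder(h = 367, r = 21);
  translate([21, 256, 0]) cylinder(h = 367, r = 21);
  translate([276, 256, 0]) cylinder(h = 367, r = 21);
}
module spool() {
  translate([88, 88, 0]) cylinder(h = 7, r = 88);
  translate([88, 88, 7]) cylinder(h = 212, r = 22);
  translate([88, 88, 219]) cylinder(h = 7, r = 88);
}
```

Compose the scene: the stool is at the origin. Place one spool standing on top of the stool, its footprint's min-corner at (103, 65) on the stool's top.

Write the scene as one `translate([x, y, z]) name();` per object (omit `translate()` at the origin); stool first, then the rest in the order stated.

stool();
translate([103, 65, 407]) spool();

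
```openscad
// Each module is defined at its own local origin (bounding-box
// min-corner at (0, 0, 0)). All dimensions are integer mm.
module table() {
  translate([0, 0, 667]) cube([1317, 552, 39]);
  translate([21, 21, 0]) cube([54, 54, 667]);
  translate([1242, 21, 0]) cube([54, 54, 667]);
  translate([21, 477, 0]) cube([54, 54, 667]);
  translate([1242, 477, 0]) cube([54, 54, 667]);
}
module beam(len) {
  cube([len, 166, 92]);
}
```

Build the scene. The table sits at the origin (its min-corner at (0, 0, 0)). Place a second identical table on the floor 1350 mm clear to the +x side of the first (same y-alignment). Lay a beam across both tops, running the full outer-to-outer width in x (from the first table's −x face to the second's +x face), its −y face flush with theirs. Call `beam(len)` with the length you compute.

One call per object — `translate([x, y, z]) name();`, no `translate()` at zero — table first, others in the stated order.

table();
translate([2667, 0, 0]) table();
translate([0, 0, 706]) beam(3984);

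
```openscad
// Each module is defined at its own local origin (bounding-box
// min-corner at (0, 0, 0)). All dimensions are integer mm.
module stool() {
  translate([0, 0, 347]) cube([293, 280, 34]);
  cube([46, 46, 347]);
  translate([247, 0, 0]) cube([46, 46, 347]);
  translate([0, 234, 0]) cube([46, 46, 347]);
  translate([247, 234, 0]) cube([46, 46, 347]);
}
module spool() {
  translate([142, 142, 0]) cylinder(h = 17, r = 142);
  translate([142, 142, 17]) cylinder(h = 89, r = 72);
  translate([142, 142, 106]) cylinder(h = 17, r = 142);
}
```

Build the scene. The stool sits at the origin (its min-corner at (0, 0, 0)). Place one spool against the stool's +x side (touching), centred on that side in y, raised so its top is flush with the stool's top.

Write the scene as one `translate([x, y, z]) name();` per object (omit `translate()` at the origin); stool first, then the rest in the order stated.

stool();
translate([293, -2, 258]) spool();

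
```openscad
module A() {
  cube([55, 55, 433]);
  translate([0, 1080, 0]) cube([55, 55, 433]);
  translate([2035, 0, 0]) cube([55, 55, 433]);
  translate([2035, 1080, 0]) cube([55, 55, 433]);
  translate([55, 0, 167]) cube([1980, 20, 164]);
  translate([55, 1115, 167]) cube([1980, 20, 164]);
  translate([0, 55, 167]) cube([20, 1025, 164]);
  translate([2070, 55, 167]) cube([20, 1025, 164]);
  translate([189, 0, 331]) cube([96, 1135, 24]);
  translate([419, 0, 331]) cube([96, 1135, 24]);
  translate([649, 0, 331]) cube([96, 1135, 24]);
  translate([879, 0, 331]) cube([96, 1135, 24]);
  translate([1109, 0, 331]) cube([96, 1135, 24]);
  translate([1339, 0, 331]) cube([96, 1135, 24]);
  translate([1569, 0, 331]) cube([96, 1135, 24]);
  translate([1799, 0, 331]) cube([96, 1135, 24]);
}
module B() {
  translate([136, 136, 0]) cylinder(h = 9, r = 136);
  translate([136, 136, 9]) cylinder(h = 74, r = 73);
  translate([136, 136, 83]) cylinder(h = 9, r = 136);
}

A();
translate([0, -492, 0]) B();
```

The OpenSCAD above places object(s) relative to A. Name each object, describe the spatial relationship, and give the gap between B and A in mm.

A is a bed frame. B is a spool. The spool is on the floor beside the bed frame on its −y side. The gap between the spool and the bed frame is 220 mm.

The spool's nearest face is 220 mm from the bed frame's −y face.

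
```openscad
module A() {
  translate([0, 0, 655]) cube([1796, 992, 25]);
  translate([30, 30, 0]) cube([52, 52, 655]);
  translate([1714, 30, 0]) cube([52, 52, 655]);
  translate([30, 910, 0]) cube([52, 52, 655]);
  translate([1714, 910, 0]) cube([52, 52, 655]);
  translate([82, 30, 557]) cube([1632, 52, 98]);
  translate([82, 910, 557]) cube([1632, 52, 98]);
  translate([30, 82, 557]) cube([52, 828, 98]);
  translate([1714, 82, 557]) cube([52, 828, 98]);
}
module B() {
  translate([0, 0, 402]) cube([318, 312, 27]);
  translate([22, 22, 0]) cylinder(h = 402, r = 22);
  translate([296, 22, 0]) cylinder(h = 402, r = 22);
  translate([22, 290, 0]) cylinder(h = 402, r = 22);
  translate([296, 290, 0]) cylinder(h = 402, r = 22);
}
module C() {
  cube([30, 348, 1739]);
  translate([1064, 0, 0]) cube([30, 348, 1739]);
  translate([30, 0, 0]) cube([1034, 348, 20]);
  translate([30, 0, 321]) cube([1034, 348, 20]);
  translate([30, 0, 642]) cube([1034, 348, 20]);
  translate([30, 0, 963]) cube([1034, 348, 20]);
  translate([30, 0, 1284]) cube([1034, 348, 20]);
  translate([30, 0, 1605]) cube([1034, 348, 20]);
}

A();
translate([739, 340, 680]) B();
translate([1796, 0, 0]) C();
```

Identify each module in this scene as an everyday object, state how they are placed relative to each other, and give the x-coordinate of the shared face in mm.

A is a table. B is a stool. C is a bookshelf. The stool is on top of the table, centred. The bookshelf is against the table's +x side, with their −y faces flush. The x-coordinate of the shared face is 1796 mm.

The table's +x face and the bookshelf's −x face are both at x = 1796 mm.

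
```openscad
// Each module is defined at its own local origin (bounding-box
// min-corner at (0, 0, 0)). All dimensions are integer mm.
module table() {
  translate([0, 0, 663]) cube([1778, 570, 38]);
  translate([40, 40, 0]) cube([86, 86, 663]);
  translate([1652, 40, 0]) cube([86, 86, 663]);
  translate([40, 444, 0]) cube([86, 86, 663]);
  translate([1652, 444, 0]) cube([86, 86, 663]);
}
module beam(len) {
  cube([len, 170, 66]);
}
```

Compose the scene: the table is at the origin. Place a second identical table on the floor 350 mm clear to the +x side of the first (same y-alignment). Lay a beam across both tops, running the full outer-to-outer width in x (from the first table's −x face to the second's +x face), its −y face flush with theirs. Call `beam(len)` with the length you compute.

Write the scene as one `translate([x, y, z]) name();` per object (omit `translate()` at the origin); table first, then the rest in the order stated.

table();
translate([2128, 0, 0]) table();
translate([0, 0, 701]) beam(3906);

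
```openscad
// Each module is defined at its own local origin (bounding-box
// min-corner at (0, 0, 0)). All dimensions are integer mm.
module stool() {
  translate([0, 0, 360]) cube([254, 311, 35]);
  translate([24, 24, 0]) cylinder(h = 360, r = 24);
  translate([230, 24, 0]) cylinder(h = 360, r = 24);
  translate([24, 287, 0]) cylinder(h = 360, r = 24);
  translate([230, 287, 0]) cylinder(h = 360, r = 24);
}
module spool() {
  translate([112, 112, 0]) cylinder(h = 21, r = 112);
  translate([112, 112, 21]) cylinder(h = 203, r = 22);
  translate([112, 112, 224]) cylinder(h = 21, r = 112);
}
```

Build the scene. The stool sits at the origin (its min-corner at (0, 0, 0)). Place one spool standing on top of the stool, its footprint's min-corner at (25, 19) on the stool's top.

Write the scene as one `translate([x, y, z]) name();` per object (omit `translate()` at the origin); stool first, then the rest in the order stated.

stool();
translate([25, 19, 395]) spool();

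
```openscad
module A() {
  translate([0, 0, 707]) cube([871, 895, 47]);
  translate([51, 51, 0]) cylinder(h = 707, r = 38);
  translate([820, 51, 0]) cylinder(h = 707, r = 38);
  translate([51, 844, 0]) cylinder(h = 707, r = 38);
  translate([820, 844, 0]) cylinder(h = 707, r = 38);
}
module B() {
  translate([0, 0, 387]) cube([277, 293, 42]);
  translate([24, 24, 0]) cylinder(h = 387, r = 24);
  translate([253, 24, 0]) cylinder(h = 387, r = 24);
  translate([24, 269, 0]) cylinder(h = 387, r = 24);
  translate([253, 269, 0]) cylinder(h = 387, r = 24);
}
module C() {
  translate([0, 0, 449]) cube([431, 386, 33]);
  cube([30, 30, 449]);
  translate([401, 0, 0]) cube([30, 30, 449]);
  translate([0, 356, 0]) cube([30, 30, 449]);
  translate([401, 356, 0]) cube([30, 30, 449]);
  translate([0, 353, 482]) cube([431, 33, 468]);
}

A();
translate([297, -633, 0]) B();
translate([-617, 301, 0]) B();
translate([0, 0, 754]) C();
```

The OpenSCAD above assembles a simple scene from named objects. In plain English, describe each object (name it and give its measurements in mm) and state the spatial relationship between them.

A is a rectangular dining table. The top is 871×895×47 mm with its upper surface at z = 754 mm. It stands on four round legs of 76 mm diameter, each leg's bounding box inset 13 mm from the nearest pair of top edges, running from the floor to the underside of the top.

B is a simple wooden stool: a rectangular seat 277 mm (x) by 293 mm (y), 42 mm thick, top face at z = 429 mm, on four round legs, each 48 mm in diameter. The legs rest on z = 0, each leg's axis is inset half a diameter from the nearest pair of seat edges (so the leg's bounding box is flush with the corner).

C is a chair: 431×386 mm seat, 33 mm thick, top at z = 482 mm, on four 30 mm square corner legs flush with the seat edges. A 33 mm thick backrest slab spans the full seat width, extending 468 mm above the seat top, its back face flush with the seat's +y edge.

Two stools sit around the table at the −y, −x sides. The chair is on top of the table.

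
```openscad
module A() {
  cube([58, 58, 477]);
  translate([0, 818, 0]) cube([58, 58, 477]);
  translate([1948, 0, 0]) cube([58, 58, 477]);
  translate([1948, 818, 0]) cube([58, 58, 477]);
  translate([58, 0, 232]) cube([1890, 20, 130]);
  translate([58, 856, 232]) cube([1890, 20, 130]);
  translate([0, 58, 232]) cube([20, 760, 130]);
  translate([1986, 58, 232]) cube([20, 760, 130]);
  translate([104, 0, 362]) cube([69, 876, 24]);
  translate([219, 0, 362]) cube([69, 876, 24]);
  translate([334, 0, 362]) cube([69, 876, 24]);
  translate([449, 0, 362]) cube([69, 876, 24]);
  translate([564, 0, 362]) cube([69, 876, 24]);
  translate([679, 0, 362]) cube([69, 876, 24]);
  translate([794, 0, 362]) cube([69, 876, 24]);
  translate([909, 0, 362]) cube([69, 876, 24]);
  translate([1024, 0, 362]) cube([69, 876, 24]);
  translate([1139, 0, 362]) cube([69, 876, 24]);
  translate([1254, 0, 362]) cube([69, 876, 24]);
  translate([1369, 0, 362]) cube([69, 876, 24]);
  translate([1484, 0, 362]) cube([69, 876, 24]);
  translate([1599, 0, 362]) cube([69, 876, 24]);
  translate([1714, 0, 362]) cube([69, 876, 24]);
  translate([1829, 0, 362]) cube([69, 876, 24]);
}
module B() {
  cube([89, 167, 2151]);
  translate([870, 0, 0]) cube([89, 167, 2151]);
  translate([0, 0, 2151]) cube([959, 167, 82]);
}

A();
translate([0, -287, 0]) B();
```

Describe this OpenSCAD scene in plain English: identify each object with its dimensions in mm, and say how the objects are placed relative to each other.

A is a bed frame 2006 mm long (x) by 876 mm wide (y). Four 58×58 mm corner posts, 477 mm tall, at the corners of the footprint. Four rails of 20 mm thickness and 130 mm height run between adjacent posts with their undersides at z = 232 mm, their outer faces flush with the outside of the frame (the two x-running rails run between the posts' inner faces; the two y-running rails run between the posts' inner faces). 16 slats, each 69 mm wide (x) and 24 mm thick, lie across the top of the two x-running rails, running the full 876 mm width of the frame in y; the slats are evenly spaced along x between the inner faces of the end posts with equal gaps (rounded down to the nearest mm) at the −x end and between each pair — any rounding remainder accumulates at the +x end.

B is a door frame. The clear opening is 781 mm wide and 2151 mm high. Two 89 mm wide jambs, 167 mm deep, stand either side of the opening from the floor to the top of the opening. A 82 mm thick head sits across the top of both jambs, spanning the full outside width of the frame.

The door frame is on the floor beside the bed frame on its −y side.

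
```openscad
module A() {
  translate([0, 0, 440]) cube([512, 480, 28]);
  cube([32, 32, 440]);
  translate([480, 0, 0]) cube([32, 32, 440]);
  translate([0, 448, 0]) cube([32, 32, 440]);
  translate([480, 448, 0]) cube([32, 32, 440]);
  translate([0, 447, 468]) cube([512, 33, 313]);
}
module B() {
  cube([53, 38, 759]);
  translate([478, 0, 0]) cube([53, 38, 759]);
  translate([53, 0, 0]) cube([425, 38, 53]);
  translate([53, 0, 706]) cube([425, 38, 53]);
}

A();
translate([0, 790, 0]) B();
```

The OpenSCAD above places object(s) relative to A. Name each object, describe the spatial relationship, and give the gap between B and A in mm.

The picture frame's nearest face is 310 mm from the chair's +y face.

A is a chair. B is a picture frame. The picture frame is on the floor beside the chair on its +y side. The gap between the picture frame and the chair is 310 mm.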